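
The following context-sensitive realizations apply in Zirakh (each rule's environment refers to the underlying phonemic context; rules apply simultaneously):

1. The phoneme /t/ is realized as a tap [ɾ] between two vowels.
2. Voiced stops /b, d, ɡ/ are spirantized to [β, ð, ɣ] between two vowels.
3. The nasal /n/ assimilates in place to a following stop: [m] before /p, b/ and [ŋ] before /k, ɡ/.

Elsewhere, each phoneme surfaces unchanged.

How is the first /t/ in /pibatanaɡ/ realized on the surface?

[ɾ]

/t/ — between /a/ and /a/, between two vowels — surfaces as [ɾ] (rule 1).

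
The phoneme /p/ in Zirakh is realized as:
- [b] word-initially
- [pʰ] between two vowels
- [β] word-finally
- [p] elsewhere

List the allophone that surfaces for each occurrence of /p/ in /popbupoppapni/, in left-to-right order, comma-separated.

Occurrence 1 (position 1): word-initially → [b].
Occurrence 2 (position 3): no conditioning environment matches → elsewhere allophone [p].
Occurrence 3 (position 6): between two vowels → [pʰ].
Occurrence 4 (position 8): no conditioning environment matches → elsewhere allophone [p].
Occurrence 5 (position 9): no conditioning environment matches → elsewhere allophone [p].
Occurrence 6 (position 11): no conditioning environment matches → elsewhere allophone [p].

[b], [p], [pʰ], [p], [p], [p]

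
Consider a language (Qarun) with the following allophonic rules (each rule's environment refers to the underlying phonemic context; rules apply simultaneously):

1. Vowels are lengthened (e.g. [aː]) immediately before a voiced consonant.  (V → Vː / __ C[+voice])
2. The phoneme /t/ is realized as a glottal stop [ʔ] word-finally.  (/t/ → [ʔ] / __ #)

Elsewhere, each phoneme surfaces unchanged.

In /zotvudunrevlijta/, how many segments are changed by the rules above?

4

Segments that undergo a rule: /u/ → [uː] (rule 1); /u/ → [uː] (rule 1); /e/ → [eː] (rule 1); /i/ → [iː] (rule 1).
All other segments surface unchanged.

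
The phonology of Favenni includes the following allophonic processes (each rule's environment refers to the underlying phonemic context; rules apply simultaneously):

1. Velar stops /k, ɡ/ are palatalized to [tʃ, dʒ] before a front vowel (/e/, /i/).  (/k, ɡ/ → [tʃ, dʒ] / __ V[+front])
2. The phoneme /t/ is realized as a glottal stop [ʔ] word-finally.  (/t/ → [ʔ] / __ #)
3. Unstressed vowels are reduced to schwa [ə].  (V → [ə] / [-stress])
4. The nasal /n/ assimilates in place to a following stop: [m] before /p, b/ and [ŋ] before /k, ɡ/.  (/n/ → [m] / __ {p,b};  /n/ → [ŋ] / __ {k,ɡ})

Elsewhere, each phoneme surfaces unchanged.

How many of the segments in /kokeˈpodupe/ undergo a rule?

Segments that undergo a rule: /o/ → [ə] (rule 3); /k/ → [tʃ] (rule 1); /e/ → [ə] (rule 3); /u/ → [ə] (rule 3); /e/ → [ə] (rule 3).
All other segments surface unchanged.

5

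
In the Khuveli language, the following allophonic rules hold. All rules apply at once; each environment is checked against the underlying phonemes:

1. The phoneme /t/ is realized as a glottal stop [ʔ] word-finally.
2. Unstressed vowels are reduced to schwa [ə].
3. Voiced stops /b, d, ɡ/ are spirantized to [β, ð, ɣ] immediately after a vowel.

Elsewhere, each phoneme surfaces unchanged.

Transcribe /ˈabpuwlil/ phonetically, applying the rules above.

[ˈaβpəwləl]

/a/ — word-initial; rule 2 does not apply here → [a].
/b/ — between /a/ and /p/, immediately after a vowel — surfaces as [β] (rule 3).
Rule 2 applies to /u/ (between /p/ and /w/: in an unstressed syllable) → [ə].
Rule 2 applies to /i/ (between /l/ and /l/: in an unstressed syllable) → [ə].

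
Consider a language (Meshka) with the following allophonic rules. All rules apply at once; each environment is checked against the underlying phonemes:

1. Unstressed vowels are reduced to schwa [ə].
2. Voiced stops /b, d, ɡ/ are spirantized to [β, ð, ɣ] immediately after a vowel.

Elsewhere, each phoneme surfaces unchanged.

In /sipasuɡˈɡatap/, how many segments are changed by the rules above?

Segments that undergo a rule: /i/ → [ə] (rule 1); /a/ → [ə] (rule 1); /u/ → [ə] (rule 1); /ɡ/ → [ɣ] (rule 2); /a/ → [ə] (rule 1).
All other segments surface unchanged.

5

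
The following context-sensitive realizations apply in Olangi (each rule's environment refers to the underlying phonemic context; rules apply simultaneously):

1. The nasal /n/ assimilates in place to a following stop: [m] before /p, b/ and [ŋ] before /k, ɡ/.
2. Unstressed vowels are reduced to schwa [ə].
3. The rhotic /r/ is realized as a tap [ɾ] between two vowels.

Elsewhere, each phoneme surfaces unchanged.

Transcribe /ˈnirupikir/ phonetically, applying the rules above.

/n/ (word-initial) is in the target of rule 1 but the environment (before a labial or velar stop) is not met → [n].
/i/ (between /n/ and /r/) is in the target of rule 2 but the environment (in an unstressed syllable) is not met → [i].
/r/ (between /i/ and /u/) occurs between two vowels → [ɾ] by rule 3.
/u/ (between /r/ and /p/) occurs in an unstressed syllable → [ə] by rule 2.
/i/ meets the environment for rule 2 (in an unstressed syllable) → [ə].
/i/ — between /k/ and /r/, in an unstressed syllable — surfaces as [ə] (rule 2).
/r/ — word-final; rule 3 does not apply here → [r].

[ˈniɾəpəkər]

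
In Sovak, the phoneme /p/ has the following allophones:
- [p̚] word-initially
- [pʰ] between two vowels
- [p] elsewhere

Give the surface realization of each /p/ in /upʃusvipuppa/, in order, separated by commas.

[p], [pʰ], [p], [p]

Occurrence 1 (position 2): no conditioning environment matches → elsewhere allophone [p].
Occurrence 2 (position 8): between two vowels → [pʰ].
Occurrence 3 (position 10): no conditioning environment matches → elsewhere allophone [p].
Occurrence 4 (position 11): no conditioning environment matches → elsewhere allophone [p].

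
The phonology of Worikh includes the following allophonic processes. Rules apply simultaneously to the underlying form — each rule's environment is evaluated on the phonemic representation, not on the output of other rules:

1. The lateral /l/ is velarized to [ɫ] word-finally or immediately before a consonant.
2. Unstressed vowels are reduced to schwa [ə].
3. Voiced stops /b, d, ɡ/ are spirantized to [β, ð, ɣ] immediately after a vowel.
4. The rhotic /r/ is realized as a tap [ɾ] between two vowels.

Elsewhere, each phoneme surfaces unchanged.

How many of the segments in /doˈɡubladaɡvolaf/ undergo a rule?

Segments that undergo a rule: /o/ → [ə] (rule 2); /ɡ/ → [ɣ] (rule 3); /b/ → [β] (rule 3); /a/ → [ə] (rule 2); /d/ → [ð] (rule 3); /a/ → [ə] (rule 2); /ɡ/ → [ɣ] (rule 3); /o/ → [ə] (rule 2); /a/ → [ə] (rule 2).
All other segments surface unchanged.

9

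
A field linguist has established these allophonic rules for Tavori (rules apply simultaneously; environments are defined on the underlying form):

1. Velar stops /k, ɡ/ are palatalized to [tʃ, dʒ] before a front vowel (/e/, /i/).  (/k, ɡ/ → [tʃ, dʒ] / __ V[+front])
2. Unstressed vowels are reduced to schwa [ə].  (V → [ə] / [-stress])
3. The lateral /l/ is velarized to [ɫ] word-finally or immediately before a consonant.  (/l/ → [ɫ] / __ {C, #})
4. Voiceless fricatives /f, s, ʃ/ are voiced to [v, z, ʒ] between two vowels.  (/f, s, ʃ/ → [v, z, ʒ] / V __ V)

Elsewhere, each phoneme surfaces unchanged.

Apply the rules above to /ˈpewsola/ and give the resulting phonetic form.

/p/ (word-initial) is unaffected → [p].
/e/ (between /p/ and /w/) fails the environment for rule 2, so it stays [e].
/w/ (between /e/ and /s/): no rule targets it → [w].
/s/ (between /w/ and /o/) is in the target of rule 4 but the environment (between two vowels) is not met → [s].
/o/ — between /s/ and /l/, in an unstressed syllable — surfaces as [ə] (rule 2).
/l/ — between /o/ and /a/; rule 3 does not apply here → [l].
/a/ (word-final) occurs in an unstressed syllable → [ə] by rule 2.

[ˈpewsələ]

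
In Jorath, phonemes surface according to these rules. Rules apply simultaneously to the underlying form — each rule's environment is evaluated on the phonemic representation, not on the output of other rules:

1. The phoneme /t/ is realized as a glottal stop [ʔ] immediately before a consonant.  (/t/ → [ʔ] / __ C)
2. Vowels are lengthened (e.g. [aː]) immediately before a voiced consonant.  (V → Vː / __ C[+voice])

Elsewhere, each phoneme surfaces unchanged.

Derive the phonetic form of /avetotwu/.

[aːvetoʔwu]

Rule 2 applies to /a/ (word-initial: before a voiced consonant) → [aː].
/e/ (between /v/ and /t/): rule 2 targets it, but not before a voiced consonant → unchanged [e].
/t/ — between /e/ and /o/; rule 1 does not apply here → [t].
/o/ (between /t/ and /t/): rule 2 targets it, but not before a voiced consonant → unchanged [o].
/t/ — between /o/ and /w/, immediately before a consonant — surfaces as [ʔ] (rule 1).
/u/ (word-final) fails the environment for rule 2, so it stays [u].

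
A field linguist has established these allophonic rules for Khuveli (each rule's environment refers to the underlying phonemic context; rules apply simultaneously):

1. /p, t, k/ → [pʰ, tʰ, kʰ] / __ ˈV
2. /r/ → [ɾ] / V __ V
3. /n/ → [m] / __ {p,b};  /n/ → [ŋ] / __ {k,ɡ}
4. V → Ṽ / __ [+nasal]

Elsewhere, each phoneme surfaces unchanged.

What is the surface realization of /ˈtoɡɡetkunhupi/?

/t/ meets the environment for rule 1 (immediately before a stressed vowel) → [tʰ].
/o/ (between /t/ and /ɡ/): rule 4 targets it, but not before a nasal consonant → unchanged [o].
/ɡ/ stays [ɡ].
/ɡ/ (between /ɡ/ and /e/): no rule targets it → [ɡ].
/e/ — between /ɡ/ and /t/; rule 4 does not apply here → [e].
/t/ (between /e/ and /k/) is in the target of rule 1 but the environment (immediately before a stressed vowel) is not met → [t].
/k/ — between /t/ and /u/; rule 1 does not apply here → [k].
/u/ — between /k/ and /n/, before a nasal consonant — surfaces as [ũ] (rule 4).
/n/ (between /u/ and /h/) is in the target of rule 3 but the environment (before a labial or velar stop) is not met → [n].
/h/ stays [h].
/u/ — between /h/ and /p/; rule 4 does not apply here → [u].
/p/ (between /u/ and /i/) fails the environment for rule 1, so it stays [p].
/i/ (word-final) fails the environment for rule 4, so it stays [i].

[ˈtʰoɡɡetkũnhupi]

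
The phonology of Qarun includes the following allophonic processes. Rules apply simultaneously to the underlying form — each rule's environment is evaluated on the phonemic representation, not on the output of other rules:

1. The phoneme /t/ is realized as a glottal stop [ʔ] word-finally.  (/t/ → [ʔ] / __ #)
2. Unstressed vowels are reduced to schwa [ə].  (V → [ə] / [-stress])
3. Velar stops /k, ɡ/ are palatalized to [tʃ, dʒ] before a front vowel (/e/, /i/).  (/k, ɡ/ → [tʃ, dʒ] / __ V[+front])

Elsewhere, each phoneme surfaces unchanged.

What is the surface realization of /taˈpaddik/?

[təˈpaddək]

/t/ — word-initial; rule 1 does not apply here → [t].
/a/ — between /t/ and /p/, in an unstressed syllable — surfaces as [ə] (rule 2).
/p/ — not in any rule's target class → [p].
/a/ — between /p/ and /d/; rule 2 does not apply here → [a].
/d/ — not in any rule's target class → [d].
/d/ (between /d/ and /i/): no rule targets it → [d].
/i/ (between /d/ and /k/) occurs in an unstressed syllable → [ə] by rule 2.
/k/ (word-final) is in the target of rule 3 but the environment (before a front vowel) is not met → [k].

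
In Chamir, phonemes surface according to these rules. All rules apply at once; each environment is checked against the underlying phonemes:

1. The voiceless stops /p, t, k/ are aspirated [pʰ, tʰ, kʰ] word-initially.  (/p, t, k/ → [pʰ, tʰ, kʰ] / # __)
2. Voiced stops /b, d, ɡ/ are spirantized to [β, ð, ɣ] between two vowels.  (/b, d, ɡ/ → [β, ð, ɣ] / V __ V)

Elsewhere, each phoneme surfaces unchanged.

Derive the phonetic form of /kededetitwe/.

[kʰeðeðetitwe]

/k/ (word-initial) occurs word-initially → [kʰ] by rule 1.
/e/ — not in any rule's target class → [e].
/d/ (between /e/ and /e/) occurs between two vowels → [ð] by rule 2.
/e/ (between /d/ and /d/) is unaffected → [e].
Rule 2 applies to /d/ (between /e/ and /e/: between two vowels) → [ð].
/e/ (between /d/ and /t/): no rule targets it → [e].
/t/ — between /e/ and /i/; rule 1 does not apply here → [t].
/i/ — not in any rule's target class → [i].
/t/ (between /i/ and /w/) is in the target of rule 1 but the environment (word-initially) is not met → [t].
/w/ (between /t/ and /e/): no rule targets it → [w].
/e/ stays [e].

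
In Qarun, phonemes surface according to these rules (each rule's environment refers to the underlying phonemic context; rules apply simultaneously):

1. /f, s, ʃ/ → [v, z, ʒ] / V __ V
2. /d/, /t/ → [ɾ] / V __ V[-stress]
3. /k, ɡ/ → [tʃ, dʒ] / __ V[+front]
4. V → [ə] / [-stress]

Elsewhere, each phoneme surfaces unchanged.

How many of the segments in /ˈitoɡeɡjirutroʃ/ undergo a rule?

Segments that undergo a rule: /t/ → [ɾ] (rule 2); /o/ → [ə] (rule 4); /ɡ/ → [dʒ] (rule 3); /e/ → [ə] (rule 4); /i/ → [ə] (rule 4); /u/ → [ə] (rule 4); /o/ → [ə] (rule 4).
All other segments surface unchanged.

7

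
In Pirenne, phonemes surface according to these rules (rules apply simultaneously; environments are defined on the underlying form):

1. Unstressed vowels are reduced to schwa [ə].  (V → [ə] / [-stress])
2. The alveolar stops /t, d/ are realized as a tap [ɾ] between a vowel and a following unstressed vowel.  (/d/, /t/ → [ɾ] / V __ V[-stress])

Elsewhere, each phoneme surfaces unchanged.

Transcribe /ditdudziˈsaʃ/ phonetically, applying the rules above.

/d/ (word-initial) fails the environment for rule 2, so it stays [d].
Rule 1 applies to /i/ (between /d/ and /t/: in an unstressed syllable) → [ə].
/t/ (between /i/ and /d/): rule 2 targets it, but not between a vowel and a following unstressed vowel → unchanged [t].
/d/ (between /t/ and /u/) fails the environment for rule 2, so it stays [d].
/u/ (between /d/ and /d/) occurs in an unstressed syllable → [ə] by rule 1.
/d/ (between /u/ and /z/): rule 2 targets it, but not between a vowel and a following unstressed vowel → unchanged [d].
/z/ stays [z].
/i/ (between /z/ and /s/): in an unstressed syllable, so rule 1 applies → [ə].
/s/ stays [s].
/a/ (between /s/ and /ʃ/) is in the target of rule 1 but the environment (in an unstressed syllable) is not met → [a].
/ʃ/ (word-final) is unaffected → [ʃ].

[dətdədzəˈsaʃ]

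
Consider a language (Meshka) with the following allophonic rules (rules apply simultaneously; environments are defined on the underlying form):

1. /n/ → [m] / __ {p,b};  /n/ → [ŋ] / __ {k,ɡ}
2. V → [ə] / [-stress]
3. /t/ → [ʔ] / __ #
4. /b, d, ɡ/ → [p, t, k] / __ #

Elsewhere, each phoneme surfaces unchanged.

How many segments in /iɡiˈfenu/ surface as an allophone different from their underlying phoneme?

Segments that undergo a rule: /i/ → [ə] (rule 2); /i/ → [ə] (rule 2); /u/ → [ə] (rule 2).
All other segments surface unchanged.

3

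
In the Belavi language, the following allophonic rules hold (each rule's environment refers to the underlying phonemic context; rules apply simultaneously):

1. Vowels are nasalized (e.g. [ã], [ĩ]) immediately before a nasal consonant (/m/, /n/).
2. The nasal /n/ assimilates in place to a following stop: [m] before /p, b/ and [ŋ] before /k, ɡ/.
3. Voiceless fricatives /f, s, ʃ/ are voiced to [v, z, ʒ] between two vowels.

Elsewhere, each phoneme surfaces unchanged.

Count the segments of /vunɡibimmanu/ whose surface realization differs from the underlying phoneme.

4

Segments that undergo a rule: /u/ → [ũ] (rule 1); /n/ → [ŋ] (rule 2); /i/ → [ĩ] (rule 1); /a/ → [ã] (rule 1).
All other segments surface unchanged.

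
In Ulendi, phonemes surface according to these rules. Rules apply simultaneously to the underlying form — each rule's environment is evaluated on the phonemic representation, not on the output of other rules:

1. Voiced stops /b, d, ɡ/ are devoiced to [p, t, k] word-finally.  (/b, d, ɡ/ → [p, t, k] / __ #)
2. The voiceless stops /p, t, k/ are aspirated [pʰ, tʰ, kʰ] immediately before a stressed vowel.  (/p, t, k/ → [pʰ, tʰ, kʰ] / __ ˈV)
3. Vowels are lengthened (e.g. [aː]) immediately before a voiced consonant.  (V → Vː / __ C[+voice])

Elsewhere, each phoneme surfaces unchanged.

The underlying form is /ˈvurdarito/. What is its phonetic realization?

/v/ — not in any rule's target class → [v].
/u/ — between /v/ and /r/, before a voiced consonant — surfaces as [uː] (rule 3).
/r/ stays [r].
/d/ (between /r/ and /a/) fails the environment for rule 1, so it stays [d].
/a/ — between /d/ and /r/, before a voiced consonant — surfaces as [aː] (rule 3).
/r/ — not in any rule's target class → [r].
/i/ (between /r/ and /t/) fails the environment for rule 3, so it stays [i].
/t/ (between /i/ and /o/): rule 2 targets it, but not immediately before a stressed vowel → unchanged [t].
/o/ (word-final) is in the target of rule 3 but the environment (before a voiced consonant) is not met → [o].

[ˈvuːrdaːrito]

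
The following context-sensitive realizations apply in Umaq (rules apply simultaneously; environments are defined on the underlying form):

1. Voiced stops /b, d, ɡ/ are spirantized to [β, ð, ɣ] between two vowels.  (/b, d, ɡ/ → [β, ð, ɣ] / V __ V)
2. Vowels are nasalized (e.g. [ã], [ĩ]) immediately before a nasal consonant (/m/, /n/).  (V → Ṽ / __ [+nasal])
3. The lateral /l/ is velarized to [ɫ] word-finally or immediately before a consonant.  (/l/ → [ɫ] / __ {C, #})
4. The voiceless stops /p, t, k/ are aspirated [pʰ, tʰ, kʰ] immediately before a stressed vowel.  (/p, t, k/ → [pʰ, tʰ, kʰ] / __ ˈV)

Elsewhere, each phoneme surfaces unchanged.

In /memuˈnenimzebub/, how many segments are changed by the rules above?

5

Segments that undergo a rule: /e/ → [ẽ] (rule 2); /u/ → [ũ] (rule 2); /e/ → [ẽ] (rule 2); /i/ → [ĩ] (rule 2); /b/ → [β] (rule 1).
All other segments surface unchanged.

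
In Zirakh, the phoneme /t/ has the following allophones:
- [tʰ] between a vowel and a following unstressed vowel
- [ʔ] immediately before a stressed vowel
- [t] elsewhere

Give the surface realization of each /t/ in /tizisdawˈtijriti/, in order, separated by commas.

[t], [ʔ], [tʰ]

Occurrence 1 (position 1): no conditioning environment matches → elsewhere allophone [t].
Occurrence 2 (position 9): immediately before a stressed vowel → [ʔ].
Occurrence 3 (position 14): between a vowel and a following unstressed vowel → [tʰ].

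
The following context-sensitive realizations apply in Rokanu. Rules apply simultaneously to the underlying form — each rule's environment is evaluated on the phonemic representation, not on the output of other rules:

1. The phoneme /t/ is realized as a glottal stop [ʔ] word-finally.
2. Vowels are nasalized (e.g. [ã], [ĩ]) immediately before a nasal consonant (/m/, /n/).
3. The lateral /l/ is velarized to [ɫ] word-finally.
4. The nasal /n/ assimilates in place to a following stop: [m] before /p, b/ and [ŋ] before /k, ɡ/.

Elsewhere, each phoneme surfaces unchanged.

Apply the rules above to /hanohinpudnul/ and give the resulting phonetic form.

/h/ stays [h].
Rule 2 applies to /a/ (between /h/ and /n/: before a nasal consonant) → [ã].
/n/ (between /a/ and /o/) is in the target of rule 4 but the environment (before a labial or velar stop) is not met → [n].
/o/ — between /n/ and /h/; rule 2 does not apply here → [o].
/h/ — not in any rule's target class → [h].
/i/ (between /h/ and /n/) occurs before a nasal consonant → [ĩ] by rule 2.
/n/ meets the environment for rule 4 (before a labial or velar stop) → [m].
/p/ stays [p].
/u/ — between /p/ and /d/; rule 2 does not apply here → [u].
/d/ (between /u/ and /n/) is unaffected → [d].
/n/ (between /d/ and /u/): rule 4 targets it, but not before a labial or velar stop → unchanged [n].
/u/ — between /n/ and /l/; rule 2 does not apply here → [u].
/l/ (word-final) occurs word-finally → [ɫ] by rule 3.

[hãnohĩmpudnuɫ]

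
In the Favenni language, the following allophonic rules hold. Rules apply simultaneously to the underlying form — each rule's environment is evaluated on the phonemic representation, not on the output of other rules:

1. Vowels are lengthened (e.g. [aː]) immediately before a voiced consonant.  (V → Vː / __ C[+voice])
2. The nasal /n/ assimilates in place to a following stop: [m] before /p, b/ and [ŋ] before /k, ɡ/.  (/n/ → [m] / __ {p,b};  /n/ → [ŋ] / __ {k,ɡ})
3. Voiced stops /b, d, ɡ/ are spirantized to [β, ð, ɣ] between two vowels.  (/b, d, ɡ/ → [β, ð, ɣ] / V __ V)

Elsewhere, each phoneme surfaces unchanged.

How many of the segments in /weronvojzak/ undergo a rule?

3

Segments that undergo a rule: /e/ → [eː] (rule 1); /o/ → [oː] (rule 1); /o/ → [oː] (rule 1).
All other segments surface unchanged.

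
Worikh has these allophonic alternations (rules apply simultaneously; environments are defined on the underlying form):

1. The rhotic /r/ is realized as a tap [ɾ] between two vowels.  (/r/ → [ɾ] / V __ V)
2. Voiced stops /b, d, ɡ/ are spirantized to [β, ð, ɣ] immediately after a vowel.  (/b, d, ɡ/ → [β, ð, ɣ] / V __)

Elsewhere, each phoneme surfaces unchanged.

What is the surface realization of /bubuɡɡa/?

[buβuɣɡa]

/b/ — word-initial; rule 2 does not apply here → [b].
/u/ (between /b/ and /b/) is unaffected → [u].
/b/ meets the environment for rule 2 (immediately after a vowel) → [β].
/u/ stays [u].
/ɡ/ — between /u/ and /ɡ/, immediately after a vowel — surfaces as [ɣ] (rule 2).
/ɡ/ — between /ɡ/ and /a/; rule 2 does not apply here → [ɡ].
/a/ stays [a].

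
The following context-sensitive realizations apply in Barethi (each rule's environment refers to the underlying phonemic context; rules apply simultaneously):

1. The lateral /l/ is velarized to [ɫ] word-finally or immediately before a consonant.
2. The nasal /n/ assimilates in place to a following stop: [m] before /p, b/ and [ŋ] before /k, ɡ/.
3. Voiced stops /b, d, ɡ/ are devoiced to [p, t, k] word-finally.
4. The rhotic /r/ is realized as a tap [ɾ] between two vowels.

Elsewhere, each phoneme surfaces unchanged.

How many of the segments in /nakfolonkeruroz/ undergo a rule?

Segments that undergo a rule: /n/ → [ŋ] (rule 2); /r/ → [ɾ] (rule 4); /r/ → [ɾ] (rule 4).
All other segments surface unchanged.

3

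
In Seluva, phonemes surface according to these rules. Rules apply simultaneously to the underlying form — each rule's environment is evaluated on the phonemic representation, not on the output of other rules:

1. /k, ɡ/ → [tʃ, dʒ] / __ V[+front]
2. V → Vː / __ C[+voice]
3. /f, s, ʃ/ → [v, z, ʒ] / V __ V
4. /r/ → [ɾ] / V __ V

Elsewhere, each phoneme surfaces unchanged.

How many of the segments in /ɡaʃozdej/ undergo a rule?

Segments that undergo a rule: /ʃ/ → [ʒ] (rule 3); /o/ → [oː] (rule 2); /e/ → [eː] (rule 2).
All other segments surface unchanged.

3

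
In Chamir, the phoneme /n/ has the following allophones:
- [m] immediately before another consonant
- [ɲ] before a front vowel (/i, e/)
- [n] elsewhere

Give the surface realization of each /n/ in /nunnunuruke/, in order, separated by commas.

[n], [m], [n], [n]

Occurrence 1 (position 1): no conditioning environment matches → elsewhere allophone [n].
Occurrence 2 (position 3): immediately before another consonant → [m].
Occurrence 3 (position 4): no conditioning environment matches → elsewhere allophone [n].
Occurrence 4 (position 6): no conditioning environment matches → elsewhere allophone [n].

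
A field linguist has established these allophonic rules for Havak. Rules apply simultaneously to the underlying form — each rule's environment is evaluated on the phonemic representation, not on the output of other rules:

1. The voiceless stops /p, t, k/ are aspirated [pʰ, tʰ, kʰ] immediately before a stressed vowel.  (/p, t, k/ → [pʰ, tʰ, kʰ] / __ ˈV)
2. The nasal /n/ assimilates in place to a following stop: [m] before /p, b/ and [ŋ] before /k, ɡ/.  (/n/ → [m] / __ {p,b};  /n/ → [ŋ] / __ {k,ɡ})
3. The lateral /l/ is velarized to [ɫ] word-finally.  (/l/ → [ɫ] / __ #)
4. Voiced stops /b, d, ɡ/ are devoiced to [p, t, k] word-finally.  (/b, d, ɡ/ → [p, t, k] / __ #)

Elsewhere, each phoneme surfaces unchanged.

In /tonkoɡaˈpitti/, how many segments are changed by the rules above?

Segments that undergo a rule: /n/ → [ŋ] (rule 2); /p/ → [pʰ] (rule 1).
All other segments surface unchanged.

2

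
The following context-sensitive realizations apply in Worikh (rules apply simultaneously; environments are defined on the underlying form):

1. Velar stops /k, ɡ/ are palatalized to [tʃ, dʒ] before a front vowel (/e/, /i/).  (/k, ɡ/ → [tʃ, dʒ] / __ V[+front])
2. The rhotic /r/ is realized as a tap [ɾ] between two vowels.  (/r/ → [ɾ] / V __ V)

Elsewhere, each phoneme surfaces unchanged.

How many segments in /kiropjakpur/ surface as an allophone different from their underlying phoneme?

Segments that undergo a rule: /k/ → [tʃ] (rule 1); /r/ → [ɾ] (rule 2).
All other segments surface unchanged.

2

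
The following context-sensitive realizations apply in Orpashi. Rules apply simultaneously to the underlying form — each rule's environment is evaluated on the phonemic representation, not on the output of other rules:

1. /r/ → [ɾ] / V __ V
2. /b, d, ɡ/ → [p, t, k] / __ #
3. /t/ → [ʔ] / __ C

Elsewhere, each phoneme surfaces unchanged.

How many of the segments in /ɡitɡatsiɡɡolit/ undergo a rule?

2

Segments that undergo a rule: /t/ → [ʔ] (rule 3); /t/ → [ʔ] (rule 3).
All other segments surface unchanged.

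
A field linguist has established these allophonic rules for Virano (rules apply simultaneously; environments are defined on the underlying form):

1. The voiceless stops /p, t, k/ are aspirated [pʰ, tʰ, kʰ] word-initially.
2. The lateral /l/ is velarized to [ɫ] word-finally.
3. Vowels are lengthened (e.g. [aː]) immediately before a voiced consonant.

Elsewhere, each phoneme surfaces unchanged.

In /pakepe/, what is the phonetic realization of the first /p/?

/p/ — word-initial, word-initially — surfaces as [pʰ] (rule 1).

[pʰ]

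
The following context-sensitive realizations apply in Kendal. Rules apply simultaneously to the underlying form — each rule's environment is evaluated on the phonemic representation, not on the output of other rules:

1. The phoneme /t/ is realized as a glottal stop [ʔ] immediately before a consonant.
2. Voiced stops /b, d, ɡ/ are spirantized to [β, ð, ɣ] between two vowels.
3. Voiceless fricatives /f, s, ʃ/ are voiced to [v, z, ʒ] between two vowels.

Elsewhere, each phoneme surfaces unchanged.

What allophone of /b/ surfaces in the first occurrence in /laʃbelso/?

/b/ (between /ʃ/ and /e/): rule 2 targets it, but not between two vowels → unchanged [b].

[b]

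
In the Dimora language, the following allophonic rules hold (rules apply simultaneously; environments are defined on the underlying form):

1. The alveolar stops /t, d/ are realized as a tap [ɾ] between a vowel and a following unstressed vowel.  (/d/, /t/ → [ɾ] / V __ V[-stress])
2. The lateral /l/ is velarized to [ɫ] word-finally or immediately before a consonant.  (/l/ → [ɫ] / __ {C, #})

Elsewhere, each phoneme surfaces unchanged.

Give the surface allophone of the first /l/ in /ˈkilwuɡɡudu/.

/l/ — between /i/ and /w/, word-finally or immediately before a consonant — surfaces as [ɫ] (rule 2).

[ɫ]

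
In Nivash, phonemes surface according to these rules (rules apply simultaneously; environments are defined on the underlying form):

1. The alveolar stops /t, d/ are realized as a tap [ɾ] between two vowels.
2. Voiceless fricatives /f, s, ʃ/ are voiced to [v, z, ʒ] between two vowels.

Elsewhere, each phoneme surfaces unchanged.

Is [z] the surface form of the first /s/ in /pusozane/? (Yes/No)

/s/ — between /u/ and /o/, between two vowels — surfaces as [z] (rule 2).
The actual realization is [z], which matches [z].

Yes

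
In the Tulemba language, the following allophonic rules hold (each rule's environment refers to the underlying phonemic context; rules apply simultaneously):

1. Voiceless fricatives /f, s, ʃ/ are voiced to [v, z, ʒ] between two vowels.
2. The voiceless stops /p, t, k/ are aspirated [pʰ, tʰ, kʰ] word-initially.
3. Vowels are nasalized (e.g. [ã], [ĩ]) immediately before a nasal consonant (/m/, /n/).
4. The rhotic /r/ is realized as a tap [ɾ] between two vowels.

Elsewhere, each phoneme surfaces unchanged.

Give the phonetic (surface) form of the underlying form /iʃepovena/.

/i/ (word-initial): rule 3 targets it, but not before a nasal consonant → unchanged [i].
/ʃ/ (between /i/ and /e/): between two vowels, so rule 1 applies → [ʒ].
/e/ (between /ʃ/ and /p/): rule 3 targets it, but not before a nasal consonant → unchanged [e].
/p/ (between /e/ and /o/) fails the environment for rule 2, so it stays [p].
/o/ (between /p/ and /v/): rule 3 targets it, but not before a nasal consonant → unchanged [o].
/v/ stays [v].
Rule 3 applies to /e/ (between /v/ and /n/: before a nasal consonant) → [ẽ].
/n/ (between /e/ and /a/) is unaffected → [n].
/a/ (word-final) fails the environment for rule 3, so it stays [a].

[iʒepovẽna]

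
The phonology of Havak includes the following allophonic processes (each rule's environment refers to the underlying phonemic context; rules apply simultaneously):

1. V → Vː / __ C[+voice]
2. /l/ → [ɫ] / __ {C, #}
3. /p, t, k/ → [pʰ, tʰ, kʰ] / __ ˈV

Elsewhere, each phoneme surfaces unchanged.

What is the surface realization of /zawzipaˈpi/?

[zaːwzipaˈpʰi]

/a/ (between /z/ and /w/) occurs before a voiced consonant → [aː] by rule 1.
/i/ (between /z/ and /p/) fails the environment for rule 1, so it stays [i].
/p/ (between /i/ and /a/) fails the environment for rule 3, so it stays [p].
/a/ (between /p/ and /p/) is in the target of rule 1 but the environment (before a voiced consonant) is not met → [a].
/p/ — between /a/ and /i/, immediately before a stressed vowel — surfaces as [pʰ] (rule 3).
/i/ (word-final) is in the target of rule 1 but the environment (before a voiced consonant) is not met → [i].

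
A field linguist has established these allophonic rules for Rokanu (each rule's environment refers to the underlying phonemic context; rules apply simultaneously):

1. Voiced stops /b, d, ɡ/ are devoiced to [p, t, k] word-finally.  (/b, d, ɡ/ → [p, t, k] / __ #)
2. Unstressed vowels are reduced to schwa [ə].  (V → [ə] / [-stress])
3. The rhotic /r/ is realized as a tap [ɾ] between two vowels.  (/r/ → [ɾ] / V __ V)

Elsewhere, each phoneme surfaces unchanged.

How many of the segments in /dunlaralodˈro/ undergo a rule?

Segments that undergo a rule: /u/ → [ə] (rule 2); /a/ → [ə] (rule 2); /r/ → [ɾ] (rule 3); /a/ → [ə] (rule 2); /o/ → [ə] (rule 2).
All other segments surface unchanged.

5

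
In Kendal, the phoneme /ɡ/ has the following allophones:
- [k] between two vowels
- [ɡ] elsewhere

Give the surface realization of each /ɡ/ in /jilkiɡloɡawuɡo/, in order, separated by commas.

Occurrence 1 (position 6): no conditioning environment matches → elsewhere allophone [ɡ].
Occurrence 2 (position 9): between two vowels → [k].
Occurrence 3 (position 13): between two vowels → [k].

[ɡ], [k], [k]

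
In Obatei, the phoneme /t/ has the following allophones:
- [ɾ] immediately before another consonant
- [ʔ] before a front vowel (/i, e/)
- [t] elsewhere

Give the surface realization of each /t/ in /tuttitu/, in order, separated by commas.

Occurrence 1 (position 1): no conditioning environment matches → elsewhere allophone [t].
Occurrence 2 (position 3): immediately before another consonant → [ɾ].
Occurrence 3 (position 4): before a front vowel (/i, e/) → [ʔ].
Occurrence 4 (position 6): no conditioning environment matches → elsewhere allophone [t].

[t], [ɾ], [ʔ], [t]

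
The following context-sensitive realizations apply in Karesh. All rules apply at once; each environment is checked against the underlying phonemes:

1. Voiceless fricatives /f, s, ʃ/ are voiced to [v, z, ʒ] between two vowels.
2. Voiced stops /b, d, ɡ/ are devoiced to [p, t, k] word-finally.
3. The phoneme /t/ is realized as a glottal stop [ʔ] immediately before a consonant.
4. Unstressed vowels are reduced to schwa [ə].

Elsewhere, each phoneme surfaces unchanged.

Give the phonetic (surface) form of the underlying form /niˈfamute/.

[nəˈvamətə]

/i/ — between /n/ and /f/, in an unstressed syllable — surfaces as [ə] (rule 4).
/f/ meets the environment for rule 1 (between two vowels) → [v].
/a/ — between /f/ and /m/; rule 4 does not apply here → [a].
/u/ — between /m/ and /t/, in an unstressed syllable — surfaces as [ə] (rule 4).
/t/ (between /u/ and /e/): rule 3 targets it, but not immediately before a consonant → unchanged [t].
Rule 4 applies to /e/ (word-final: in an unstressed syllable) → [ə].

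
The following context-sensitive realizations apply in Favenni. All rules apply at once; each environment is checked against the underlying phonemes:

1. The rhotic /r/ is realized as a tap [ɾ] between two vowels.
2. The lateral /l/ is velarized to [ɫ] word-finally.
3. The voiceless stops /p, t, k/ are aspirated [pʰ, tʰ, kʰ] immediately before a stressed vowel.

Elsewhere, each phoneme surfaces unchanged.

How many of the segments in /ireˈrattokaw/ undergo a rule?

Segments that undergo a rule: /r/ → [ɾ] (rule 1); /r/ → [ɾ] (rule 1).
All other segments surface unchanged.

2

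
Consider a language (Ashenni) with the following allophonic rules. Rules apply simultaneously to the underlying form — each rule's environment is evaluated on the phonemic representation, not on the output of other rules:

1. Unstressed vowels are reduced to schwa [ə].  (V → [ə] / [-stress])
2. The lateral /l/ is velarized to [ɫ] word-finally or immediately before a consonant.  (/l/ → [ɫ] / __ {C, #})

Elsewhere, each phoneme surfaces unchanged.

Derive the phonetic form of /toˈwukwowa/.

/t/ stays [t].
/o/ — between /t/ and /w/, in an unstressed syllable — surfaces as [ə] (rule 1).
/w/ — not in any rule's target class → [w].
/u/ (between /w/ and /k/) fails the environment for rule 1, so it stays [u].
/k/ (between /u/ and /w/) is unaffected → [k].
/w/ — not in any rule's target class → [w].
/o/ (between /w/ and /w/): in an unstressed syllable, so rule 1 applies → [ə].
/w/ (between /o/ and /a/): no rule targets it → [w].
/a/ (word-final) occurs in an unstressed syllable → [ə] by rule 1.

[təˈwukwəwə]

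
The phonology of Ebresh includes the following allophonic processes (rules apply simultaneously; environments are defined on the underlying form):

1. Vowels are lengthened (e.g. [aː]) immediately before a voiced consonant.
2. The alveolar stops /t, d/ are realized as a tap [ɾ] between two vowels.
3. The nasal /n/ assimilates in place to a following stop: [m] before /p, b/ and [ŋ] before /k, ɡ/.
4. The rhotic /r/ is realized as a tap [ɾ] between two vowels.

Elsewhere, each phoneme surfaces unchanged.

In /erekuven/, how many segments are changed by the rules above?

Segments that undergo a rule: /e/ → [eː] (rule 1); /r/ → [ɾ] (rule 4); /u/ → [uː] (rule 1); /e/ → [eː] (rule 1).
All other segments surface unchanged.

4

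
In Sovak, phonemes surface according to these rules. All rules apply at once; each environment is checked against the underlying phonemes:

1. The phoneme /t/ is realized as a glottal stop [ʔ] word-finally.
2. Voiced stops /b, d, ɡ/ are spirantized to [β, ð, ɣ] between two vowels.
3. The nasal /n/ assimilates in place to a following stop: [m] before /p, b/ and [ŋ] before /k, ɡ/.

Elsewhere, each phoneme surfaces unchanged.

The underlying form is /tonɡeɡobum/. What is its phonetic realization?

/t/ (word-initial) is in the target of rule 1 but the environment (word-finally) is not met → [t].
/o/ (between /t/ and /n/): no rule targets it → [o].
/n/ (between /o/ and /ɡ/): before a labial or velar stop, so rule 3 applies → [ŋ].
/ɡ/ (between /n/ and /e/) fails the environment for rule 2, so it stays [ɡ].
/e/ — not in any rule's target class → [e].
/ɡ/ (between /e/ and /o/): between two vowels, so rule 2 applies → [ɣ].
/o/ — not in any rule's target class → [o].
Rule 2 applies to /b/ (between /o/ and /u/: between two vowels) → [β].
/u/ (between /b/ and /m/) is unaffected → [u].
/m/ (word-final): no rule targets it → [m].

[toŋɡeɣoβum]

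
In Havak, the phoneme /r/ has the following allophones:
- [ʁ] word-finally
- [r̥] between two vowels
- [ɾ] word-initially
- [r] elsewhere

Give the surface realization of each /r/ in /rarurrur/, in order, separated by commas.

Occurrence 1 (position 1): word-initially → [ɾ].
Occurrence 2 (position 3): between two vowels → [r̥].
Occurrence 3 (position 5): no conditioning environment matches → elsewhere allophone [r].
Occurrence 4 (position 6): no conditioning environment matches → elsewhere allophone [r].
Occurrence 5 (position 8): word-finally → [ʁ].

[ɾ], [r̥], [r], [r], [ʁ]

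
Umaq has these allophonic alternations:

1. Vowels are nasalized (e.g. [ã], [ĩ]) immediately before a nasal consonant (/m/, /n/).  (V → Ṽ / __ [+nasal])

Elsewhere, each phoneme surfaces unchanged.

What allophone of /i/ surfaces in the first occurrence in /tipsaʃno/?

[i]

/i/ — between /t/ and /p/; rule 1 does not apply here → [i].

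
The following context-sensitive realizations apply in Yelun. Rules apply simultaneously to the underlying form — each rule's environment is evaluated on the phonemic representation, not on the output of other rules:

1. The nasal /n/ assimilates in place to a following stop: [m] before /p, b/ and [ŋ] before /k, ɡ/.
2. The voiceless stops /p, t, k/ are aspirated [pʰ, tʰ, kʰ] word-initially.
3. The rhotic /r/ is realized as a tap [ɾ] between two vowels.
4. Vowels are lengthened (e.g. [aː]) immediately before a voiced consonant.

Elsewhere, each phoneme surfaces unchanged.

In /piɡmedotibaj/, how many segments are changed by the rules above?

Segments that undergo a rule: /p/ → [pʰ] (rule 2); /i/ → [iː] (rule 4); /e/ → [eː] (rule 4); /i/ → [iː] (rule 4); /a/ → [aː] (rule 4).
All other segments surface unchanged.

5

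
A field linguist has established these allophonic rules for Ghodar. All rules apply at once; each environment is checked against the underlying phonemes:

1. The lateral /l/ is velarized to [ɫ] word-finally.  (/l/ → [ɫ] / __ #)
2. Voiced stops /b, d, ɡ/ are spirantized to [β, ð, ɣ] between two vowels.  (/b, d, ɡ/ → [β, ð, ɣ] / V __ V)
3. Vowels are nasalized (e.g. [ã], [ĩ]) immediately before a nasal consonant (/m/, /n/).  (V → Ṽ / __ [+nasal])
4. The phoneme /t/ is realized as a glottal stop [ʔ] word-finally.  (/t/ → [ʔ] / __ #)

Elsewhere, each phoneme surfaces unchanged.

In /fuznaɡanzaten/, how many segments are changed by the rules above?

3

Segments that undergo a rule: /ɡ/ → [ɣ] (rule 2); /a/ → [ã] (rule 3); /e/ → [ẽ] (rule 3).
All other segments surface unchanged.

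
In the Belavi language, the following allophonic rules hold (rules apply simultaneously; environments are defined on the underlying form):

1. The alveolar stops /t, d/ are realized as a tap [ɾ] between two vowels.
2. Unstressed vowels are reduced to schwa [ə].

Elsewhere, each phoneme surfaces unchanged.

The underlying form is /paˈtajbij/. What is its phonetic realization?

/a/ — between /p/ and /t/, in an unstressed syllable — surfaces as [ə] (rule 2).
/t/ (between /a/ and /a/): between two vowels, so rule 1 applies → [ɾ].
/a/ (between /t/ and /j/): rule 2 targets it, but not in an unstressed syllable → unchanged [a].
Rule 2 applies to /i/ (between /b/ and /j/: in an unstressed syllable) → [ə].

[pəˈɾajbəj]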